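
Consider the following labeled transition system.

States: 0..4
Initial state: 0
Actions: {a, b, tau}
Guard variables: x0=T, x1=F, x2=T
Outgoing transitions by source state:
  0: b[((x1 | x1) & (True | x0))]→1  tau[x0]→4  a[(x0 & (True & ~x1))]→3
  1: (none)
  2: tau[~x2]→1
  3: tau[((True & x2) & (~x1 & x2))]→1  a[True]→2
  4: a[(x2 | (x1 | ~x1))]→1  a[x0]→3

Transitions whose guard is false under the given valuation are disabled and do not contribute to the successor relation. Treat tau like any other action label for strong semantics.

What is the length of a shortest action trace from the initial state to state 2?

Answer: 2

Analysis:
Breadth-first toward 2:
  L0 = {0}
  L1 = {3,4}
  L2 = {1,2}
2 enters at depth 2; path a·a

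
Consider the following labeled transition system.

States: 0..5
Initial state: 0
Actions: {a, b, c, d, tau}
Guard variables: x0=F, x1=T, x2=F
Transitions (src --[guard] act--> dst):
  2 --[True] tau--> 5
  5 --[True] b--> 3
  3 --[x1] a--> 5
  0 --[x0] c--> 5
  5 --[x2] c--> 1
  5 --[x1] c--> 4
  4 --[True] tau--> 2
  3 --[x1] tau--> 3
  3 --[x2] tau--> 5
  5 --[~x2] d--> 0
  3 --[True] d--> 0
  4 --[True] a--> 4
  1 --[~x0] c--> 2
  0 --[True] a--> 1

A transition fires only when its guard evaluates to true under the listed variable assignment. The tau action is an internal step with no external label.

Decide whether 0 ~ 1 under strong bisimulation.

Answer: NOT BISIMILAR

Analysis:
Refine partition for ~:
  P[0] = {{0,1,2,3,4,5}}
  P[1] = {{0},{1},{2},{3},{4},{5}}
6 equivalence class(es) (converged in 2)
0∈{0}, 1∈{1}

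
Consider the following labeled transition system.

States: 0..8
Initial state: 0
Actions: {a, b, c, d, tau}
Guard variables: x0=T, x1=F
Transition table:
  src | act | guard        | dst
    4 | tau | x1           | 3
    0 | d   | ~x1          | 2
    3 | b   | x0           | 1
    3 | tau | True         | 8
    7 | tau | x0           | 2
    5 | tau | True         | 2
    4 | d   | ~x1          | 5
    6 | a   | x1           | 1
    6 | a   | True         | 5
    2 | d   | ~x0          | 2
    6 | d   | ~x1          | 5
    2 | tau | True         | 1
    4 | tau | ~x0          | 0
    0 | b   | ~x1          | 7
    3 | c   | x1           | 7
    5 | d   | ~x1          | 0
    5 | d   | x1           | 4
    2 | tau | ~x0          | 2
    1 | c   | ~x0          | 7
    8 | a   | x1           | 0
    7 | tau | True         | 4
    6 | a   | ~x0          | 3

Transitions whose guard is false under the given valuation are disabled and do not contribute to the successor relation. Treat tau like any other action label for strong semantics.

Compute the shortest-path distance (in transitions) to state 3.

Layered search for 3:
  L0 = {0}
  L1 = {2,7}
  L2 = {1,4}
  L3 = {5}
3 never appears.

Answer: UNREACHABLE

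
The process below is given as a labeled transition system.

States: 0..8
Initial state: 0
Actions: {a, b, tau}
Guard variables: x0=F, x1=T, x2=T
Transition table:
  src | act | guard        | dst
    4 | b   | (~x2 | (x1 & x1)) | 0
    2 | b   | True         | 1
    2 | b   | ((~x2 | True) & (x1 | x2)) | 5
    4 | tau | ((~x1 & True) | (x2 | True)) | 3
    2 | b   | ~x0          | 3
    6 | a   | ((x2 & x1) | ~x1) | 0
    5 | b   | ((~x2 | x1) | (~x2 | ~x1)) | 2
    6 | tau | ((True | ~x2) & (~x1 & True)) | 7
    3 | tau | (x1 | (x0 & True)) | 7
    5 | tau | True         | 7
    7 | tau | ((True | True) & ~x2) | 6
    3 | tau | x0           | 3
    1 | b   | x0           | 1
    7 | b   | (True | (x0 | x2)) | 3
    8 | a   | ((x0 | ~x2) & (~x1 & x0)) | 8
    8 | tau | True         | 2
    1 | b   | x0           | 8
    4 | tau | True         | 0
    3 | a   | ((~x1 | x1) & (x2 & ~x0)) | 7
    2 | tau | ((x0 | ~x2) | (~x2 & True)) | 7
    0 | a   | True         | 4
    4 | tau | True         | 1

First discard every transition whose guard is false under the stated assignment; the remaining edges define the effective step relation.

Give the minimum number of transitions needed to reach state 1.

BFS to 1:
  Layer 0: {0}
  Layer 1: {4}
  Layer 2: {1,3}
first hit 1 at d=2 via a·tau

Answer: 2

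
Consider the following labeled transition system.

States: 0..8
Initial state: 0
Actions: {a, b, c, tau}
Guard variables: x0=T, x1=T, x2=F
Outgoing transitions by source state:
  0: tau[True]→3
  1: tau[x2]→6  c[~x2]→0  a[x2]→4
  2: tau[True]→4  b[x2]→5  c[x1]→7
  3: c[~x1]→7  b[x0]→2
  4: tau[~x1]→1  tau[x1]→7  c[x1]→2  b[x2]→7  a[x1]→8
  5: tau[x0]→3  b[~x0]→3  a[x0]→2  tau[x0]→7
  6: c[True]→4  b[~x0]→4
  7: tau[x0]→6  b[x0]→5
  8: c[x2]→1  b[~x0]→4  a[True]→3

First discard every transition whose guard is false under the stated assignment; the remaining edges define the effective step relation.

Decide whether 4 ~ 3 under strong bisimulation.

Bisimulation quotient by refinement:
  π0 = {{0,1,2,3,4,5,6,7,8}}
  π1 = {{0},{1,6},{2},{3},{4},{5},{7},{8}}
  π2 = {{0},{1},{2},{3},{4},{5},{6},{7},{8}}
stable after 3 split(s): 9 block(s)
[4]={4}  [3]={3}

Answer: NOT BISIMILAR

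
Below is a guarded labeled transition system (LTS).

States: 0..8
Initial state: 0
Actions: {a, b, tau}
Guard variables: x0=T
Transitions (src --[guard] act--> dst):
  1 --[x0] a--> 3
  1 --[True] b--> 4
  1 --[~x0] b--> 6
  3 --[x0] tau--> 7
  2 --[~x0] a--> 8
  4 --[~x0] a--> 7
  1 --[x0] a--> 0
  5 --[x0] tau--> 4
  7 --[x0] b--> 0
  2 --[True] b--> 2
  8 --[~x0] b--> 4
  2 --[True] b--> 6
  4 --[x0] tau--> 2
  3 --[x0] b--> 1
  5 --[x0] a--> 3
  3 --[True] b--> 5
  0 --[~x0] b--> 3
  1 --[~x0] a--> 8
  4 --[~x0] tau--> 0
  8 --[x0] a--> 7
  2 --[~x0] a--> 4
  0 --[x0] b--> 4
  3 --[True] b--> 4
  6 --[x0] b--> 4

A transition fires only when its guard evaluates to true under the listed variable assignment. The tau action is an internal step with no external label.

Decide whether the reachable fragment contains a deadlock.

Answer: DEADLOCK-FREE

Analysis:
Reach set: {0,2,4,6}
  0: b→4  [1 out]
  2: b→2  b→6  [2 out]
  4: tau→2  [1 out]
  6: b→4  [1 out]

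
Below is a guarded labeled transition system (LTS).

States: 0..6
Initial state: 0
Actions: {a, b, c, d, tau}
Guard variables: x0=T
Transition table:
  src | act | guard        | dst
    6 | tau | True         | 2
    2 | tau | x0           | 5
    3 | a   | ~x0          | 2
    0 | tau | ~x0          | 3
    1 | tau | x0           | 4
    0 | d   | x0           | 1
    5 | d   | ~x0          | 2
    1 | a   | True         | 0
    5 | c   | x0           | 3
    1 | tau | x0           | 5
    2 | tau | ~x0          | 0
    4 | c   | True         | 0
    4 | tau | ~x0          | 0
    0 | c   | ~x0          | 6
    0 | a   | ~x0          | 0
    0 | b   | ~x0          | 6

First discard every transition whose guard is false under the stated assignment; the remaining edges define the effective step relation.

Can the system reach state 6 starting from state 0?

Answer: UNREACHABLE

Analysis:
8 transition(s) survive guard evaluation.
Layer 0: {0}
Layer 1: {1}  total {0,1}
Layer 2: {4,5}  total {0,1,4,5}
Layer 3: {3}  total {0,1,3,4,5}
R = {0,1,3,4,5}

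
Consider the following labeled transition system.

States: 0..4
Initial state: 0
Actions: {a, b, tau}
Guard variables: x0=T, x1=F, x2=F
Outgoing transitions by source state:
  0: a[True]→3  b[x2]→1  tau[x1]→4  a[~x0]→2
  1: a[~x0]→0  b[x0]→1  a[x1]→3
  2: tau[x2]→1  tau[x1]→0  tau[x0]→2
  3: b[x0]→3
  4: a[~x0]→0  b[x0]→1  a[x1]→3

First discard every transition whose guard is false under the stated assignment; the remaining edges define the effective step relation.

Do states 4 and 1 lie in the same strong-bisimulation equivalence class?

Answer: BISIMILAR

Working:
Refine partition for ~:
  P[0] = {{0,1,2,3,4}}
  P[1] = {{0},{1,3,4},{2}}
3 equivalence class(es) (converged in 2)
4∈{1,3,4}, 1∈{1,3,4}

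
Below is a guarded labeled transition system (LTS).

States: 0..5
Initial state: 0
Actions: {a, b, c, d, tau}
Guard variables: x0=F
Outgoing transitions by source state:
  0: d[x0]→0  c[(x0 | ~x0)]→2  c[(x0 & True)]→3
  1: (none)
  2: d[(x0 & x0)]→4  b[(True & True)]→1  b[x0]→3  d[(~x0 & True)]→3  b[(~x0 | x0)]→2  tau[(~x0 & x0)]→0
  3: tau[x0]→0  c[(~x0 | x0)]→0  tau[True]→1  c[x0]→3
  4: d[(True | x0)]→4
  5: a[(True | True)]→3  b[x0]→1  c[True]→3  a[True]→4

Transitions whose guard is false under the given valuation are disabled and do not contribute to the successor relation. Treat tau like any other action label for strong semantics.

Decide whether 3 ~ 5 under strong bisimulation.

Answer: NOT BISIMILAR

Analysis:
Compute ~ classes (split until stable):
  π0 = {{0,1,2,3,4,5}}
  π1 = {{0},{1},{2},{3},{4},{5}}
Fixed point at round 2; 6 class(es).
class of 3: {3}; class of 5: {5}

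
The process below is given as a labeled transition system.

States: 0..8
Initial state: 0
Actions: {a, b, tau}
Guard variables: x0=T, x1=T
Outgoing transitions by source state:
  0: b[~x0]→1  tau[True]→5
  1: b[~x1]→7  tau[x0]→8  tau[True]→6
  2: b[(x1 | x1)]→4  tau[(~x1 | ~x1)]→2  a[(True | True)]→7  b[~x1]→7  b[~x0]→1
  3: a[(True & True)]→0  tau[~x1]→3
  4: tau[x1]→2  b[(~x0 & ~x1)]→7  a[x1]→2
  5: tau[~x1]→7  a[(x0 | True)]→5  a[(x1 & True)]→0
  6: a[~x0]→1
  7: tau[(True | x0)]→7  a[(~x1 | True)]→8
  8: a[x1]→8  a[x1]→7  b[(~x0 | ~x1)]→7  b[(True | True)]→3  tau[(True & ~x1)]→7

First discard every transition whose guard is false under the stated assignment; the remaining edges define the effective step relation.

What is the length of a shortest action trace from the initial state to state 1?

Layered search for 1:
  depth 0: {0}
  depth 1: {5}
1 never appears.

Answer: UNREACHABLE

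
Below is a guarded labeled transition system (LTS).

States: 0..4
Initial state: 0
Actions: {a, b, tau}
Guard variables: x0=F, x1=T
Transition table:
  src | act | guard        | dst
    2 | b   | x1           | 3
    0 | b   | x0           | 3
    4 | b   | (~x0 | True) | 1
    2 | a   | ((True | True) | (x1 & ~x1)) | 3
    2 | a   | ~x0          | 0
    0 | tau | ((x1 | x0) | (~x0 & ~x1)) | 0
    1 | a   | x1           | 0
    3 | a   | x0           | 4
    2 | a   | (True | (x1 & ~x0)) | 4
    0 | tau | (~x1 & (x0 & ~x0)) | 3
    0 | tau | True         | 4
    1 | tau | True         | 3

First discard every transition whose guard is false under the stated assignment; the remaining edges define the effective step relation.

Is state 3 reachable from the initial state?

After dropping false guards: 9 live edges.
Layer 0: {0}
Layer 1: {4}  cumulative {0,4}
Layer 2: {1}  cumulative {0,1,4}
Layer 3: {3}  cumulative {0,1,3,4}
Reach set: {0,1,3,4}
trace reaching 3: tau·b·tau

Answer: REACHABLE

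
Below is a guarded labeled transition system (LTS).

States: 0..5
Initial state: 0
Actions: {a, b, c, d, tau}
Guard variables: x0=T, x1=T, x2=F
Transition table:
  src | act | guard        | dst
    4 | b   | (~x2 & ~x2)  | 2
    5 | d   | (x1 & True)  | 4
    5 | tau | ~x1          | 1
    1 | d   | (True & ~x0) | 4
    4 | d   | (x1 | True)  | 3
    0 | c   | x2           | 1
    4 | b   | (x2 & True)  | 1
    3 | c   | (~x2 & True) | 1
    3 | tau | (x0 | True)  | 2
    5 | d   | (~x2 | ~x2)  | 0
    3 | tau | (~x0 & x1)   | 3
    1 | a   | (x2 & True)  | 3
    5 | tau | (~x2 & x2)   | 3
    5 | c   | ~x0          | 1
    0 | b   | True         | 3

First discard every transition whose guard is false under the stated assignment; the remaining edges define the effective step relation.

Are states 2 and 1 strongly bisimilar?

Answer: BISIMILAR

Working:
Bisimulation quotient by refinement:
  π0 = {{0,1,2,3,4,5}}
  π1 = {{0},{1,2},{3},{4},{5}}
Fixed point at round 2; 5 class(es).
[2]={1,2}  [1]={1,2}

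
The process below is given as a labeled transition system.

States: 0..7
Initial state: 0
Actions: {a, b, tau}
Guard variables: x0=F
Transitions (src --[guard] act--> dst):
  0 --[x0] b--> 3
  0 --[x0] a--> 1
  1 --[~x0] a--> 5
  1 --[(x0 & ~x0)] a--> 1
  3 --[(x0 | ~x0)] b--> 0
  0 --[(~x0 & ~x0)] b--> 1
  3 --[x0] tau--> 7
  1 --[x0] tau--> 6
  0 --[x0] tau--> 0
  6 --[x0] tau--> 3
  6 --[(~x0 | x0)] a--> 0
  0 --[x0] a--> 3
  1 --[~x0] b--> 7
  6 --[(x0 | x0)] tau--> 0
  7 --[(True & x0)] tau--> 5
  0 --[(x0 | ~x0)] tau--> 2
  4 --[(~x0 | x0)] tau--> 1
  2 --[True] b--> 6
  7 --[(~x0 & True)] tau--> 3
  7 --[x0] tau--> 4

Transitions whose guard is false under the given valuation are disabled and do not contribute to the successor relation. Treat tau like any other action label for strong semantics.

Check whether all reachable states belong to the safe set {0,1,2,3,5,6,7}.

Safe = {0,1,2,3,5,6,7}
R = {0,1,2,3,5,6,7}
  0: ok
  1: ok
  2: ok
  3: ok
  5: ok
  6: ok
  7: ok

Answer: INVARIANT HOLDS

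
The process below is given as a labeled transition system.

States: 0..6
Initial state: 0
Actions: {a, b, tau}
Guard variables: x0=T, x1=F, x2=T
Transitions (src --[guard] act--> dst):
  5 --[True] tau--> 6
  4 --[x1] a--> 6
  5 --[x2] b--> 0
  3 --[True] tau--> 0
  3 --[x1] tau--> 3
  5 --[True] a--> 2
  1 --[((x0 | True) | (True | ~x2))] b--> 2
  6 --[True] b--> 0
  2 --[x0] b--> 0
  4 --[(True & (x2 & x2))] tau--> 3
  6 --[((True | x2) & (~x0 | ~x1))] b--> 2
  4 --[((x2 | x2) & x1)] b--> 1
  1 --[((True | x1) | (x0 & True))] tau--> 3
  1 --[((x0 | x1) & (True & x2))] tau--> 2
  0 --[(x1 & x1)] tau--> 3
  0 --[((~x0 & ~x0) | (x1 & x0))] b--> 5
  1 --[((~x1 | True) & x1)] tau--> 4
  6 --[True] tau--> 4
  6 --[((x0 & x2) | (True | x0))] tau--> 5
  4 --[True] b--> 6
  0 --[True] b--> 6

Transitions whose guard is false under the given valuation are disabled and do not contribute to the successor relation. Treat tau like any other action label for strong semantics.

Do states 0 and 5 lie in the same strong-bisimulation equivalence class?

Answer: NOT BISIMILAR

Working:
Bisimulation quotient by refinement:
  round 0: {{0,1,2,3,4,5,6}}
  round 1: {{0,2},{1,4,6},{3},{5}}
  round 2: {{0},{1},{2},{3},{4},{5},{6}}
stable after 3 split(s): 7 block(s)
[0]={0}  [5]={5}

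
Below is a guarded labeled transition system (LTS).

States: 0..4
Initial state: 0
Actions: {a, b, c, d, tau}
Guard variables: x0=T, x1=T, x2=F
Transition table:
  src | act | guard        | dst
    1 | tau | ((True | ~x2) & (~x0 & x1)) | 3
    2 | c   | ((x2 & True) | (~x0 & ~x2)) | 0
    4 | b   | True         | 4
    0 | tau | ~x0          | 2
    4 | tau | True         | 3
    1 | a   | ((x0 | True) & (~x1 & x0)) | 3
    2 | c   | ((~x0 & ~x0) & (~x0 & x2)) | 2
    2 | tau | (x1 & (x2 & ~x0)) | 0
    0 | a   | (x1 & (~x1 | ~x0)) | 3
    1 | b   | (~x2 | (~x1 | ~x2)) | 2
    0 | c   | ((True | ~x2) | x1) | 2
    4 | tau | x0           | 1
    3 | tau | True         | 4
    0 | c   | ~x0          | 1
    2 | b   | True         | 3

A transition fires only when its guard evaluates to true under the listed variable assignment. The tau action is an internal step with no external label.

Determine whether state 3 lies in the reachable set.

Answer: REACHABLE

Analysis:
After dropping false guards: 7 live edges.
L0 = {0}
L1 = {2}  total {0,2}
L2 = {3}  total {0,2,3}
L3 = {4}  total {0,2,3,4}
L4 = {1}  total {0,1,2,3,4}
R = {0,1,2,3,4}
Path to 3: c·b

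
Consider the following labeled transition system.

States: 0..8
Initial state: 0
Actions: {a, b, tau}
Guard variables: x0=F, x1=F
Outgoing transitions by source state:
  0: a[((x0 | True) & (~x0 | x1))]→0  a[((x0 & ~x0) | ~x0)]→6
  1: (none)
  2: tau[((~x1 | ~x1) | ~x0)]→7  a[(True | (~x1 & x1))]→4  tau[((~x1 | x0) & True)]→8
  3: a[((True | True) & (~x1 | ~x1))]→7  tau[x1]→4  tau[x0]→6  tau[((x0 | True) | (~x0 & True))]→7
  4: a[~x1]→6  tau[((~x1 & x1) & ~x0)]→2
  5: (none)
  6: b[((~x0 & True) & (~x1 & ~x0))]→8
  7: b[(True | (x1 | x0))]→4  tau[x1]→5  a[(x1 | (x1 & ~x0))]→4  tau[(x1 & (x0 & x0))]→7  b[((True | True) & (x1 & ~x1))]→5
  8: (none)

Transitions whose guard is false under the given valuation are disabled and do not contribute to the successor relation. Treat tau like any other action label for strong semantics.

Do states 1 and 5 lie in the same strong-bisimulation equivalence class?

Compute ~ classes (split until stable):
  round 0: {{0,1,2,3,4,5,6,7,8}}
  round 1: {{0,4},{1,5,8},{2,3},{6,7}}
  round 2: {{0},{1,5,8},{2},{3},{4},{6},{7}}
stable after 3 split(s): 7 block(s)
[1]={1,5,8}  [5]={1,5,8}

Answer: BISIMILAR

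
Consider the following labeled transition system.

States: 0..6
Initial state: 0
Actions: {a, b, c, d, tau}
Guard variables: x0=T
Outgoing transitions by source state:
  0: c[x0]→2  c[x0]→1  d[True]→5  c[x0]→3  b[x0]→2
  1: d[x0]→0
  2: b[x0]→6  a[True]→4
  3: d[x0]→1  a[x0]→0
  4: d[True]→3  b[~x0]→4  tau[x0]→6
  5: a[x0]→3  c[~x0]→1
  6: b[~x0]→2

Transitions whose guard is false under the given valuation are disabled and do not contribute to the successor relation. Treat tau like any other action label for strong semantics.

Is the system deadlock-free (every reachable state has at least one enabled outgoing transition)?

Reach set: {0,1,2,3,4,5,6}
  0: b→2  c→1  c→2  c→3  d→5  [5 exit(s)]
  1: d→0  [1 exit(s)]
  2: a→4  b→6  [2 exit(s)]
  3: a→0  d→1  [2 exit(s)]
  4: d→3  tau→6  [2 exit(s)]
  5: a→3  [1 exit(s)]
  6: ∅  [STUCK]
Path to 6: c·b

Answer: DEADLOCK at state 6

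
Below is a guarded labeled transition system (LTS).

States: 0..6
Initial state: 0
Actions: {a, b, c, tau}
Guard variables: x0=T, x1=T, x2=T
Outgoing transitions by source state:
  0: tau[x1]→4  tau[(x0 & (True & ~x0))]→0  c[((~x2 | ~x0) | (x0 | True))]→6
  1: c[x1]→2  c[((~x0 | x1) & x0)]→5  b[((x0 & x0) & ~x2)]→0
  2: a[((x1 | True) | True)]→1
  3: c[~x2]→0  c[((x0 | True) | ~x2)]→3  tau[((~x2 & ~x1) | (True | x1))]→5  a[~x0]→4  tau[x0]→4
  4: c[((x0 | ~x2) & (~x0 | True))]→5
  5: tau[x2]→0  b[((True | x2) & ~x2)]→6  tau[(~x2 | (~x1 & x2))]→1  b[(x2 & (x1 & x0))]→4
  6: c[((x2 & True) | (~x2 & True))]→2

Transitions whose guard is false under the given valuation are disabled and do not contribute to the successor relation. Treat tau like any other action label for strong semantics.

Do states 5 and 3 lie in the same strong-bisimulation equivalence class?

Bisimulation quotient by refinement:
  π0 = {{0,1,2,3,4,5,6}}
  π1 = {{0,3},{1,4,6},{2},{5}}
  π2 = {{0},{1},{2},{3},{4},{5},{6}}
Fixed point at round 3; 7 class(es).
[5]={5}  [3]={3}

Answer: NOT BISIMILAR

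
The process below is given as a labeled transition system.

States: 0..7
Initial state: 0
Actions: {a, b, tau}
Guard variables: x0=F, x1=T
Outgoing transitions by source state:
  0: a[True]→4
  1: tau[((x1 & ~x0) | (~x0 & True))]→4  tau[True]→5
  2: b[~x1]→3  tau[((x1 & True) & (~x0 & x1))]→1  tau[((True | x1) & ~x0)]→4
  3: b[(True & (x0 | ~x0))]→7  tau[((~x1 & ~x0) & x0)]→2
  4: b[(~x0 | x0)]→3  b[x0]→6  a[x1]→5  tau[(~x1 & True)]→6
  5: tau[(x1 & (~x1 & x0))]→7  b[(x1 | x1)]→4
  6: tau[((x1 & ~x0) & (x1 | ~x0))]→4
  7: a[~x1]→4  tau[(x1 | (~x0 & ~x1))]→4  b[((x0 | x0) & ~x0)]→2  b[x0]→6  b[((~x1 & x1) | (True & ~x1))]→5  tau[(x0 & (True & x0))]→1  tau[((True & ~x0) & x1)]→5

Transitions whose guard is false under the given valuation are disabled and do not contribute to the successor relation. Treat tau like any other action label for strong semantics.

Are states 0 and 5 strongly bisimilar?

Bisimulation quotient by refinement:
  π0 = {{0,1,2,3,4,5,6,7}}
  π1 = {{0},{1,2,6,7},{3,5},{4}}
  π2 = {{0},{1,7},{2},{3},{4},{5},{6}}
stable after 3 split(s): 7 block(s)
0∈{0}, 5∈{5}

Answer: NOT BISIMILAR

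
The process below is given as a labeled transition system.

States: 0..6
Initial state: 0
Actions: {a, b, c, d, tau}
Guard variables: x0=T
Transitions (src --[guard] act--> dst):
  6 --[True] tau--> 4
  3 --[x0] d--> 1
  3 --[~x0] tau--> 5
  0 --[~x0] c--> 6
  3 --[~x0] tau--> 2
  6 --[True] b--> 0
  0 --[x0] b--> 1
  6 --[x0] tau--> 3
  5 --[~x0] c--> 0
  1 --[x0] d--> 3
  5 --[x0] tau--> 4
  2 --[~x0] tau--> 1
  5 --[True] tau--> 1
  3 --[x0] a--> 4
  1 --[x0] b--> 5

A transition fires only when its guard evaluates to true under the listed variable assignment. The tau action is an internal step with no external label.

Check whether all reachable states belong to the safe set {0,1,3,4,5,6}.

Answer: INVARIANT HOLDS

Trace:
Allowed set {0,1,3,4,5,6}
Reachable = {0,1,3,4,5}
  0: ok
  1: ok
  3: ok
  4: ok
  5: ok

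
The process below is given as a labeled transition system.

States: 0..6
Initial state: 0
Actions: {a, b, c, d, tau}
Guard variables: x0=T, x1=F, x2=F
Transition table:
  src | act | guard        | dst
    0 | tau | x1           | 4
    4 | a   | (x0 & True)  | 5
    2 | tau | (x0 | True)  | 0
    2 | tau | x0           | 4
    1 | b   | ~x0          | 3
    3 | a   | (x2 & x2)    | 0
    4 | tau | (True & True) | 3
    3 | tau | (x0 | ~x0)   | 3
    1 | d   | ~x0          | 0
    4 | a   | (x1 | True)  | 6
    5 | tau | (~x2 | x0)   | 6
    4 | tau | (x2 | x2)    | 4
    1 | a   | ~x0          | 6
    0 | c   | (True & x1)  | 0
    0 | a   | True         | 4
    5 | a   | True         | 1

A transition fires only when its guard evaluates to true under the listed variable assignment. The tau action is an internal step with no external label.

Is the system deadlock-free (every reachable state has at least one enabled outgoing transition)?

Answer: DEADLOCK at state 1

Analysis:
Reachable = {0,1,3,4,5,6}
  0: a→4  [deg 1]
  1: ∅  [no exit]
  3: tau→3  [deg 1]
  4: a→5  a→6  tau→3  [deg 3]
  5: a→1  tau→6  [deg 2]
  6: ∅  [no exit]
witness 1: a·a·a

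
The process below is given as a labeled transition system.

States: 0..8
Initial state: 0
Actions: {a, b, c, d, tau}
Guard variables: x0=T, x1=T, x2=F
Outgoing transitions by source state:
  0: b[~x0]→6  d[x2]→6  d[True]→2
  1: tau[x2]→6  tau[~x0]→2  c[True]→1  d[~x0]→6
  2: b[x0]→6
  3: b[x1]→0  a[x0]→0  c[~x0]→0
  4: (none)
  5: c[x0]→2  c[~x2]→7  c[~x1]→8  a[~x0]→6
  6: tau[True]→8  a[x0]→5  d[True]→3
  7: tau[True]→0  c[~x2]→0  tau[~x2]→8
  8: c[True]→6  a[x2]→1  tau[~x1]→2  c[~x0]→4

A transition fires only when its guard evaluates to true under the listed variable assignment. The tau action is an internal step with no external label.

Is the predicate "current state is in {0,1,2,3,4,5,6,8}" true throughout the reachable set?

Answer: INVARIANT VIOLATED at state 7

Working:
Inv-set: {0,1,2,3,4,5,6,8}
R = {0,2,3,5,6,7,8}
  0: ok
  2: ok
  3: ok
  5: ok
  6: ok
  7: VIOLATES
  8: ok
witness against invariant: d·b·a·c → 7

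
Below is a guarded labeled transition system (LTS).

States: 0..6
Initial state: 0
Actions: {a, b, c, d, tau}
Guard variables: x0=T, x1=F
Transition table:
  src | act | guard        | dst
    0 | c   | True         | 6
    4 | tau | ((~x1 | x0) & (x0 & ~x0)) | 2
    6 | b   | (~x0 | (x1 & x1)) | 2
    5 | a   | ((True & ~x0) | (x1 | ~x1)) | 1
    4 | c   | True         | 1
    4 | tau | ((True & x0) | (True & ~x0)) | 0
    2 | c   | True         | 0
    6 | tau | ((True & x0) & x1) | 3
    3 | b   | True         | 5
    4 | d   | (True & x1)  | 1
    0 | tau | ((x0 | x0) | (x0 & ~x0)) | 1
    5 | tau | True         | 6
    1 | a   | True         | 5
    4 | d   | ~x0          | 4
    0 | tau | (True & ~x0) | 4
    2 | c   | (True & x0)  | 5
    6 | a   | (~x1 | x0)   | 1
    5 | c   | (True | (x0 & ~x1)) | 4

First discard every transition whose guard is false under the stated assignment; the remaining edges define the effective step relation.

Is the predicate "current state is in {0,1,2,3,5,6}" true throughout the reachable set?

Safe = {0,1,2,3,5,6}
R = {0,1,4,5,6}
  0: safe
  1: safe
  4: ✗ unsafe
  5: safe
  6: safe
reach 4 via tau·a·c — violates

Answer: INVARIANT VIOLATED at state 4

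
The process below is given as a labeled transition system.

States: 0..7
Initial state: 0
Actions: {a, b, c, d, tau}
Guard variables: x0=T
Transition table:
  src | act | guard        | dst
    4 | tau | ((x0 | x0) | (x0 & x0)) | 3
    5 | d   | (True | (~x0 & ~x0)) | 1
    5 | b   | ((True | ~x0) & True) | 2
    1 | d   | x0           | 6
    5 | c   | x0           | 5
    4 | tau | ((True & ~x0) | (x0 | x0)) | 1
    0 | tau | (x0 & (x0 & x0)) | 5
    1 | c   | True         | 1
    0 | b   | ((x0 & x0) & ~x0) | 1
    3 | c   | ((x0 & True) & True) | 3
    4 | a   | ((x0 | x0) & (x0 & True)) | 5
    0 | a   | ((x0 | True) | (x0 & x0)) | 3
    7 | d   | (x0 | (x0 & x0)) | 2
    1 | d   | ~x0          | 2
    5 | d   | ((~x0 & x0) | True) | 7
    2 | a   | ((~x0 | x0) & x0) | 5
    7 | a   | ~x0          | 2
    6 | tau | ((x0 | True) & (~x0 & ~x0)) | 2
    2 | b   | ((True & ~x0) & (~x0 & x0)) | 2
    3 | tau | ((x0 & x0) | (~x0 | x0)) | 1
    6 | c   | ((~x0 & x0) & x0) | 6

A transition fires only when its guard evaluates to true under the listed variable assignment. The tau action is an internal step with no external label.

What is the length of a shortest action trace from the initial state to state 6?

BFS to 6:
  L0 = {0}
  L1 = {3,5}
  L2 = {1,2,7}
  L3 = {6}
6 enters at depth 3; path a·tau·d

Answer: 3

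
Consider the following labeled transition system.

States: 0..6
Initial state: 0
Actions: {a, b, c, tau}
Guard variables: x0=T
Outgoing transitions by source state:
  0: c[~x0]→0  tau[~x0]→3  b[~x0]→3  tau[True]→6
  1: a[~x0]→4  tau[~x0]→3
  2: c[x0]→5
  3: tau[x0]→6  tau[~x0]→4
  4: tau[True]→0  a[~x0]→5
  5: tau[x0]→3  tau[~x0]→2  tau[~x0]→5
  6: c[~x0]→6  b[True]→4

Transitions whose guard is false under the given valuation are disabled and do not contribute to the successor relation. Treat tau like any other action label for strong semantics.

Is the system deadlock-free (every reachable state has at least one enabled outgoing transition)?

Answer: DEADLOCK-FREE

Analysis:
Reach set: {0,4,6}
  0: tau→6  [1 exit(s)]
  4: tau→0  [1 exit(s)]
  6: b→4  [1 exit(s)]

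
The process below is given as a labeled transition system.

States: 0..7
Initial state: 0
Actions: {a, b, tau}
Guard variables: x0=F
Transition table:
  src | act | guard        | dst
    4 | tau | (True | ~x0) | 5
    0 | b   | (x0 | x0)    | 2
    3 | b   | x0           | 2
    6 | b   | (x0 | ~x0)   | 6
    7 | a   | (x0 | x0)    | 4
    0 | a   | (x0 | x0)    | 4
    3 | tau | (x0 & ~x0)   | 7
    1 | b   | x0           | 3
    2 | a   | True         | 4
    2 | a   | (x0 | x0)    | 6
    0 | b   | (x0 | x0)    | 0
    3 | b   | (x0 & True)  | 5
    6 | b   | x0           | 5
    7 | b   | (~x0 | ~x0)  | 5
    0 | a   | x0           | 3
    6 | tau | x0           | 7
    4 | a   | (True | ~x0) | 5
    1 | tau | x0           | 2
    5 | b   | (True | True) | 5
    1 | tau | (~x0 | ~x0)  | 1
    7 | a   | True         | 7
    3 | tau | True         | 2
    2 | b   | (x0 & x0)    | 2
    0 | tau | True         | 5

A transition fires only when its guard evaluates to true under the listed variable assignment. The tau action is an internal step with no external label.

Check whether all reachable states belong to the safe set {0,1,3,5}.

Answer: INVARIANT HOLDS

Trace:
Inv-set: {0,1,3,5}
Reach set: {0,5}
  0: ok
  5: ok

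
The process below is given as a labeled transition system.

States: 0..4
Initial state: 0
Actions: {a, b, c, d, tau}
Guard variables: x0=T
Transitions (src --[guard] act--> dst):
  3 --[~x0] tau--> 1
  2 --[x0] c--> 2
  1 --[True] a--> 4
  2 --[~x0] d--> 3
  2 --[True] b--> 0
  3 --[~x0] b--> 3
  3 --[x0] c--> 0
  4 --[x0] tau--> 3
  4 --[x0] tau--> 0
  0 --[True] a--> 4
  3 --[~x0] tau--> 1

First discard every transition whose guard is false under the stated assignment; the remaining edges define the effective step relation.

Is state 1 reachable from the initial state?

Answer: UNREACHABLE

Trace:
7 transition(s) survive guard evaluation.
Layer 0: {0}
Layer 1: {4}  cumulative {0,4}
Layer 2: {3}  cumulative {0,3,4}
Reachable = {0,3,4}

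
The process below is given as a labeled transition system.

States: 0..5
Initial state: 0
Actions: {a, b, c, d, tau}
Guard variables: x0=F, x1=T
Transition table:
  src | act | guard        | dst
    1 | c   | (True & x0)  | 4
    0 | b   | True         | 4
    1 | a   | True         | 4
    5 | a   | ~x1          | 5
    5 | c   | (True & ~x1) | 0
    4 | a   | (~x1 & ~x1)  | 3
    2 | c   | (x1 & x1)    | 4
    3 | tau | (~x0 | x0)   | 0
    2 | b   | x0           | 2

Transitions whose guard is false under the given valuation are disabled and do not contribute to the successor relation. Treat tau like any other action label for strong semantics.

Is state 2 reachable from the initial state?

Answer: UNREACHABLE

Working:
Guard filter leaves 4 enabled edge(s).
L0 = {0}
L1 = {4}  now seen {0,4}
R = {0,4}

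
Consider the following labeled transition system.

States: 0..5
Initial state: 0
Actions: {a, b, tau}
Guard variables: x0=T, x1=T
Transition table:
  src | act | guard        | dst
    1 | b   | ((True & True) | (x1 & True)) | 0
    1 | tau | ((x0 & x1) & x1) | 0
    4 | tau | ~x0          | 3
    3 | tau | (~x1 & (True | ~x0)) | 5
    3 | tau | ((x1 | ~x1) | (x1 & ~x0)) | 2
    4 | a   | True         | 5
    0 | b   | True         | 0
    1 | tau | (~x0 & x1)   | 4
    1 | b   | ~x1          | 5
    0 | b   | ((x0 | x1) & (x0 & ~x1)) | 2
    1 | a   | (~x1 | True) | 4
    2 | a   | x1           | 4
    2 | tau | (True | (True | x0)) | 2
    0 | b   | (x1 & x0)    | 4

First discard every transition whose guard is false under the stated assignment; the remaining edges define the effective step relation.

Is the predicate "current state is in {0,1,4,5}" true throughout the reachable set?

Allowed set {0,1,4,5}
Reach set: {0,4,5}
  0: ok
  4: ok
  5: ok

Answer: INVARIANT HOLDS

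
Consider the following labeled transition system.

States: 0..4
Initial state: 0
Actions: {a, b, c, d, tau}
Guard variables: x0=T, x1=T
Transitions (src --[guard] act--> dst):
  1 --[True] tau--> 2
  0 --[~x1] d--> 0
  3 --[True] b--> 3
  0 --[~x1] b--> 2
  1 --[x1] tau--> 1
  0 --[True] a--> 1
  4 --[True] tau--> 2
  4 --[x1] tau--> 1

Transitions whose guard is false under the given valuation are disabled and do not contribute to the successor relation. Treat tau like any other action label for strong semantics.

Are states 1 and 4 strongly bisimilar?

Answer: BISIMILAR

Trace:
Refine partition for ~:
  π0 = {{0,1,2,3,4}}
  π1 = {{0},{1,4},{2},{3}}
stable after 2 split(s): 4 block(s)
class of 1: {1,4}; class of 4: {1,4}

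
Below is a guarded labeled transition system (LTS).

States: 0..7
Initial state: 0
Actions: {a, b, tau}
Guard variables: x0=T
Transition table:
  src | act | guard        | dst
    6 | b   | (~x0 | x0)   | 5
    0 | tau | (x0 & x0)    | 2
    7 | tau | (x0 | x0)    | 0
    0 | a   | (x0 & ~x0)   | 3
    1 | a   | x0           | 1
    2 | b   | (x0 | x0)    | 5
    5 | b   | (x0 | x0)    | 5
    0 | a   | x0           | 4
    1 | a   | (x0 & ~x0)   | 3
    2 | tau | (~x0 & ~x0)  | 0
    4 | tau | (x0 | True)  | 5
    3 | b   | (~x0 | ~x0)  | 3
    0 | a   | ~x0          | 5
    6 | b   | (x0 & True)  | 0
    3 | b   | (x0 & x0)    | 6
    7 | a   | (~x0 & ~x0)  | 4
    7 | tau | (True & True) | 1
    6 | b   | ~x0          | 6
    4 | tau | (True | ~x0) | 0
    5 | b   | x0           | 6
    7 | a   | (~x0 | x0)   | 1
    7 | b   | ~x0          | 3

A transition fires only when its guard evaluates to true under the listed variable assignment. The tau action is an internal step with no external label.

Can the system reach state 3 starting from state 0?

Answer: UNREACHABLE

Trace:
After dropping false guards: 14 live edges.
L0 = {0}
L1 = {2,4}  now seen {0,2,4}
L2 = {5}  now seen {0,2,4,5}
L3 = {6}  now seen {0,2,4,5,6}
Reachable = {0,2,4,5,6}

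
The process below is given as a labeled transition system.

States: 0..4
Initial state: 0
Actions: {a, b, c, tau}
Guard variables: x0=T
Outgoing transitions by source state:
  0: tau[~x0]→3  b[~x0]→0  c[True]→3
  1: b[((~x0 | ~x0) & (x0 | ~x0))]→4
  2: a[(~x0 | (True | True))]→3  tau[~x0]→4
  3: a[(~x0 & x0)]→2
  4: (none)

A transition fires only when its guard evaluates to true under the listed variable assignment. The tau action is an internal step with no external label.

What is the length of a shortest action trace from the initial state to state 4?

Breadth-first toward 4:
  Layer 0: {0}
  Layer 1: {3}
4 never appears.

Answer: UNREACHABLE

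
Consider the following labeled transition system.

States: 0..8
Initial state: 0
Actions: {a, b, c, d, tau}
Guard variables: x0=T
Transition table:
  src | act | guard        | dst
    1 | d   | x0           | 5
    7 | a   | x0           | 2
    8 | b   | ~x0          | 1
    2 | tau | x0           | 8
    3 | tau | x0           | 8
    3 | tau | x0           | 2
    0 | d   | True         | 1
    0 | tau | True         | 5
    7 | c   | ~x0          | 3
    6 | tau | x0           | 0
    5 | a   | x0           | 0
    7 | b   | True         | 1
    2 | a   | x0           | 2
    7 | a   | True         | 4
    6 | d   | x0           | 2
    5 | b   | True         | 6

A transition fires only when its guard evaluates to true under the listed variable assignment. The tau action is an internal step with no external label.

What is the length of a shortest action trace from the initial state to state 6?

Breadth-first toward 6:
  L0 = {0}
  L1 = {1,5}
  L2 = {6}
first hit 6 at d=2 via tau·b

Answer: 2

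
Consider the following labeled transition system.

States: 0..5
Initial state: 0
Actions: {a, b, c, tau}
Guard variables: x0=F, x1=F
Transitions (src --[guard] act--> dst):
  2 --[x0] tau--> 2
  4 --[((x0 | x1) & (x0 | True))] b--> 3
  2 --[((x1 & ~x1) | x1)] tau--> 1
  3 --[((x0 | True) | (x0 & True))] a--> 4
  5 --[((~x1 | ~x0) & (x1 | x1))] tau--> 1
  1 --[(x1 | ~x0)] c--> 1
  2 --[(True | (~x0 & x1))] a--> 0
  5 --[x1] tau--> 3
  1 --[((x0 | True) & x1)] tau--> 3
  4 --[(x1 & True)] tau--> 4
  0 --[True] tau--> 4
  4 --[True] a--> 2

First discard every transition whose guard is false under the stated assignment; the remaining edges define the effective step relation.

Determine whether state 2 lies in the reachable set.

5 transition(s) survive guard evaluation.
Layer 0: {0}
Layer 1: {4}  total {0,4}
Layer 2: {2}  total {0,2,4}
Reachable = {0,2,4}
trace reaching 2: tau·a

Answer: REACHABLE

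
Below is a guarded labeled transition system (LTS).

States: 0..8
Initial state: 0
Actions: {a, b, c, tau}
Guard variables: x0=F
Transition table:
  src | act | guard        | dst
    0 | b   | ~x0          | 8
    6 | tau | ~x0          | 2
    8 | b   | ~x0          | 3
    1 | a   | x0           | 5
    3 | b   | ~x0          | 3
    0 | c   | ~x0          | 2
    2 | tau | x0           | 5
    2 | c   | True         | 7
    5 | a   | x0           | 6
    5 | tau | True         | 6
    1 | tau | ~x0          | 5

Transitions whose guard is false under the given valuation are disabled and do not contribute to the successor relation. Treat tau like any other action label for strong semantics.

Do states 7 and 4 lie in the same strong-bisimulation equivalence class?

Refine partition for ~:
  P[0] = {{0,1,2,3,4,5,6,7,8}}
  P[1] = {{0},{1,5,6},{2},{3,8},{4,7}}
  P[2] = {{0},{1,5},{2},{3,8},{4,7},{6}}
  P[3] = {{0},{1},{2},{3,8},{4,7},{5},{6}}
Fixed point at round 4; 7 class(es).
[7]={4,7}  [4]={4,7}

Answer: BISIMILAR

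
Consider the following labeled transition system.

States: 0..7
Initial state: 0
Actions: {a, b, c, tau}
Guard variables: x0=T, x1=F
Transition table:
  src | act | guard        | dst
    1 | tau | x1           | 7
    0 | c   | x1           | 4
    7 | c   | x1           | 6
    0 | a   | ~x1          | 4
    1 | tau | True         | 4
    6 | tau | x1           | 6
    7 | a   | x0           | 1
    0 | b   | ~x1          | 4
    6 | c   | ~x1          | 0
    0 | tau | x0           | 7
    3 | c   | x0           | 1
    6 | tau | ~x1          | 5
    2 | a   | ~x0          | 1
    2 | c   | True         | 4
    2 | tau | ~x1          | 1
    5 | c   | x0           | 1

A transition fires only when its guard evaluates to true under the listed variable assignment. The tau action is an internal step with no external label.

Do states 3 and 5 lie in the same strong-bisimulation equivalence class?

Answer: BISIMILAR

Working:
Bisimulation quotient by refinement:
  round 0: {{0,1,2,3,4,5,6,7}}
  round 1: {{0},{1},{2,6},{3,5},{4},{7}}
  round 2: {{0},{1},{2},{3,5},{4},{6},{7}}
Fixed point at round 3; 7 class(es).
[3]={3,5}  [5]={3,5}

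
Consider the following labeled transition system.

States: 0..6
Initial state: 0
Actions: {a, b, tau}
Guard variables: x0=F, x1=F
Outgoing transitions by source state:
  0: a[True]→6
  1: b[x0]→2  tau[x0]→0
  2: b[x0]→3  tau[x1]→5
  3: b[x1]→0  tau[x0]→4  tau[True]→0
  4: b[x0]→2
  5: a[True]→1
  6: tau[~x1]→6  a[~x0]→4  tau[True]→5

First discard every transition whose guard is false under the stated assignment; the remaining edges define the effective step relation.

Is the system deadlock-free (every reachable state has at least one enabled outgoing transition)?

Reach set: {0,1,4,5,6}
  0: a→6  [deg 1]
  1: ∅  [no exit]
  4: ∅  [no exit]
  5: a→1  [deg 1]
  6: a→4  tau→5  tau→6  [deg 3]
witness 1: a·tau·a

Answer: DEADLOCK at state 1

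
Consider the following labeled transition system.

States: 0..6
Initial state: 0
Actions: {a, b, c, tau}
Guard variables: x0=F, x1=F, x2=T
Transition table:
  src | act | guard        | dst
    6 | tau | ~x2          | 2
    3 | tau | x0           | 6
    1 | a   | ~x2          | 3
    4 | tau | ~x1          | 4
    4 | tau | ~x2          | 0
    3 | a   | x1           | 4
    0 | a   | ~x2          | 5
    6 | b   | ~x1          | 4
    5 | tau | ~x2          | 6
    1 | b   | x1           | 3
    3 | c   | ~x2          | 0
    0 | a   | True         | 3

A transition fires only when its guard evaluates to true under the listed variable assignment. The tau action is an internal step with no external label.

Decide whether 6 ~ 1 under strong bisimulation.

Answer: NOT BISIMILAR

Analysis:
Refine partition for ~:
  round 0: {{0,1,2,3,4,5,6}}
  round 1: {{0},{1,2,3,5},{4},{6}}
Fixed point at round 2; 4 class(es).
6∈{6}, 1∈{1,2,3,5}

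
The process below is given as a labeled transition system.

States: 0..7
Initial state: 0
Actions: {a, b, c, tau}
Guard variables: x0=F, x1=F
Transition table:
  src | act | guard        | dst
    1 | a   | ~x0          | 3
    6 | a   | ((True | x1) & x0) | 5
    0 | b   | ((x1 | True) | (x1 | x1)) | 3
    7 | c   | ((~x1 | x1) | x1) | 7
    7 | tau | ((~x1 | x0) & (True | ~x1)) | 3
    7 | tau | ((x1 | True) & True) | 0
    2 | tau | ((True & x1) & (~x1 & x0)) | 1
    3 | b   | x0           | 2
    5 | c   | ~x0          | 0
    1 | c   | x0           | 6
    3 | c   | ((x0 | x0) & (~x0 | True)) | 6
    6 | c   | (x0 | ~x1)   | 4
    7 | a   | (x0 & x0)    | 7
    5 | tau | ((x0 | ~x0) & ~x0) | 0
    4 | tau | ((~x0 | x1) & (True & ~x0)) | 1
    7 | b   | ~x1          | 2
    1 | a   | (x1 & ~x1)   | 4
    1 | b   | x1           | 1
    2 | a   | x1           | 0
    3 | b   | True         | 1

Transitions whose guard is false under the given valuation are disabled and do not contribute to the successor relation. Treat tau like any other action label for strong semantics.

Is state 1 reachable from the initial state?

Answer: REACHABLE

Working:
Guard filter leaves 11 enabled edge(s).
L0 = {0}
L1 = {3}  total {0,3}
L2 = {1}  total {0,1,3}
Reach set: {0,1,3}
Path to 1: b·b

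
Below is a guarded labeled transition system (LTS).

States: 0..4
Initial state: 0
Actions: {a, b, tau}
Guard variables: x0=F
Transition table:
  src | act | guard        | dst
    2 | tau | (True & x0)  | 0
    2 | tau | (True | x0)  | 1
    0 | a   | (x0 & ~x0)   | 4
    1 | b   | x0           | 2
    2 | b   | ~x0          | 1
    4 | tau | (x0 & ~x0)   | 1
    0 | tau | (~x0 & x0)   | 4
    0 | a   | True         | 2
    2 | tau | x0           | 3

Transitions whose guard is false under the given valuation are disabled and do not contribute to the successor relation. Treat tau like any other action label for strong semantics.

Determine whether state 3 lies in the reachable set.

After dropping false guards: 3 live edges.
Layer 0: {0}
Layer 1: {2}  cumulative {0,2}
Layer 2: {1}  cumulative {0,1,2}
Reachable = {0,1,2}

Answer: UNREACHABLE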